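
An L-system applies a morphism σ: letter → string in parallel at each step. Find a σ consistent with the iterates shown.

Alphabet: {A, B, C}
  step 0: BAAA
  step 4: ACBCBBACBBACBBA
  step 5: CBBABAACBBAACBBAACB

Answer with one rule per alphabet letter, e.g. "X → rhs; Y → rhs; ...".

  step 4 ⇒ step 5: ACBCBBACBBACBBA ⇒ CB·B·A·B·A·A·CB·B·A·A·CB·B·A·A·CB
    A ↦ CB
    B ↦ A
    C ↦ B

A->CB, B->A, C->B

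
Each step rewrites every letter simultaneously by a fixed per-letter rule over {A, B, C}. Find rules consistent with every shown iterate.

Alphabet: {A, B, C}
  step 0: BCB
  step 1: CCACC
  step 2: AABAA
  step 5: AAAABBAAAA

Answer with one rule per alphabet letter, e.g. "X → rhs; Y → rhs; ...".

  step 1 ⇒ step 2: CCACC ⇒ A·A·B·A·A
    A ↦ B
    C ↦ A
  step 0 ⇒ step 1: BCB ⇒ CC·A·CC
    B ↦ CC

A->B, B->CC, C->A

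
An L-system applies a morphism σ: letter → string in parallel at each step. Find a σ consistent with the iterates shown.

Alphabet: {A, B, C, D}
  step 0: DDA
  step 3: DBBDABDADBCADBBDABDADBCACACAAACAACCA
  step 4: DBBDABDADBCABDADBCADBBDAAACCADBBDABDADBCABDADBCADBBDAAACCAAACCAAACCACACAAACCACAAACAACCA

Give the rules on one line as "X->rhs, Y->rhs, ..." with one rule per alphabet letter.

A->CA, B->BDA, C->AAC, D->DB

  step 3 ⇒ step 4: DBBDABDADBCADBBDABDADBCACACAAACAACCA ⇒ DB·BDA·BDA·DB·CA·BDA·DB·CA·DB·BDA·AAC·CA·DB·BDA·BDA·DB·CA·BDA·DB·CA·DB·BDA·AAC·CA·AAC·CA·AAC·CA·CA·CA·AAC·CA·CA·AAC·AAC·CA
    A ↦ CA
    B ↦ BDA
    C ↦ AAC
    D ↦ DB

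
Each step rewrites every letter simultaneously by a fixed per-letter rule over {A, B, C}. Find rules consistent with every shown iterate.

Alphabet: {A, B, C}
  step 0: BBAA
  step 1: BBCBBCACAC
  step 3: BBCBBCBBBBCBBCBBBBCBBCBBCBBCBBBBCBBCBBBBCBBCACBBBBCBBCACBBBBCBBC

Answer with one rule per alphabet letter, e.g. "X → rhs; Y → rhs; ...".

A->AC, B->BBC, C->BB

  step 0 ⇒ step 1: BBAA ⇒ BBC·BBC·AC·AC
    A ↦ AC
    B ↦ BBC
    C ↦ BB  (constrained at step 1)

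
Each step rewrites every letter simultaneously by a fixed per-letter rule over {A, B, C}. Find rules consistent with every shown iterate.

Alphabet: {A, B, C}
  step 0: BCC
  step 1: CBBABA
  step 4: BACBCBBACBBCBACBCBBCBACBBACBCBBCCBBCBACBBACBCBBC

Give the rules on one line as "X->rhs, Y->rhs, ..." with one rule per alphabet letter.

  step 0 ⇒ step 1: BCC ⇒ CB·BA·BA
    B ↦ CB
    C ↦ BA
    A ↦ BC  (constrained at step 1)

A->BC, B->CB, C->BA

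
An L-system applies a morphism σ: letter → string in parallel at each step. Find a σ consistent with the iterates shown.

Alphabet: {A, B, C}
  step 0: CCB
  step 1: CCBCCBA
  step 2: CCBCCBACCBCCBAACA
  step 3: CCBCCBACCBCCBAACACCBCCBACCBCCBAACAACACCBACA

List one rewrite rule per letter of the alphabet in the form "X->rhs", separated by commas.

A->ACA, B->A, C->CCB

  step 2 ⇒ step 3: CCBCCBACCBCCBAACA ⇒ CCB·CCB·A·CCB·CCB·A·ACA·CCB·CCB·A·CCB·CCB·A·ACA·ACA·CCB·ACA
    A ↦ ACA
    B ↦ A
    C ↦ CCB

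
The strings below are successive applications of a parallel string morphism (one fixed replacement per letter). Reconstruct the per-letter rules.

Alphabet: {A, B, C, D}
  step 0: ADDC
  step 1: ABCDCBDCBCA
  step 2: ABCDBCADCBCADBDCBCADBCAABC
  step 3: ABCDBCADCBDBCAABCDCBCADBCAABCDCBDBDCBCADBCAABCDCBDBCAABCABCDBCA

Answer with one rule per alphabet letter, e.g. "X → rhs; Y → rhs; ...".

  step 2 ⇒ step 3: ABCDBCADCBCADBDCBCADBCAABC ⇒ ABC·DB·CA·DCB·DB·CA·ABC·DCB·CA·DB·CA·ABC·DCB·DB·DCB·CA·DB·CA·ABC·DCB·DB·CA·ABC·ABC·DB·CA
    A ↦ ABC
    B ↦ DB
    C ↦ CA
    D ↦ DCB

A->ABC, B->DB, C->CA, D->DCB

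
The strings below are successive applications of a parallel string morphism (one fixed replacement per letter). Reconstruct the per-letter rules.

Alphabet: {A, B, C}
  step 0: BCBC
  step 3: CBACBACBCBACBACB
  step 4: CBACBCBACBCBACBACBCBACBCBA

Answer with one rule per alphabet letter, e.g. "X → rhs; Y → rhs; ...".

  step 3 ⇒ step 4: CBACBACBCBACBACB ⇒ CB·A·CB·CB·A·CB·CB·A·CB·A·CB·CB·A·CB·CB·A
    A ↦ CB
    B ↦ A
    C ↦ CB

A->CB, B->A, C->CB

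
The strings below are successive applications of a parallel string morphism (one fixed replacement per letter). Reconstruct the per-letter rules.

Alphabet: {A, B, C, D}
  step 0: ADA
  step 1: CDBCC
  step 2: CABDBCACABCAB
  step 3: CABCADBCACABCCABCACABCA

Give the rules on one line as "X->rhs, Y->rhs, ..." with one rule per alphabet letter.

A->C, B->A, C->CAB, D->DBC

  step 2 ⇒ step 3: CABDBCACABCAB ⇒ CAB·C·A·DBC·A·CAB·C·CAB·C·A·CAB·C·A
    A ↦ C
    B ↦ A
    C ↦ CAB
    D ↦ DBC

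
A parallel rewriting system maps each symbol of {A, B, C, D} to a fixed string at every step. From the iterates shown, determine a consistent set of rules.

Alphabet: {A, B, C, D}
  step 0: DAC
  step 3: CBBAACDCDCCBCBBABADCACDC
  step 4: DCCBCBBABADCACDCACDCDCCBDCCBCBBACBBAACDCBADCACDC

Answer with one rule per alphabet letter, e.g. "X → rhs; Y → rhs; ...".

  step 3 ⇒ step 4: CBBAACDCDCCBCBBABADCACDC ⇒ DC·CB·CB·BA·BA·DC·AC·DC·AC·DC·DC·CB·DC·CB·CB·BA·CB·BA·AC·DC·BA·DC·AC·DC
    A ↦ BA
    B ↦ CB
    C ↦ DC
    D ↦ AC

A->BA, B->CB, C->DC, D->AC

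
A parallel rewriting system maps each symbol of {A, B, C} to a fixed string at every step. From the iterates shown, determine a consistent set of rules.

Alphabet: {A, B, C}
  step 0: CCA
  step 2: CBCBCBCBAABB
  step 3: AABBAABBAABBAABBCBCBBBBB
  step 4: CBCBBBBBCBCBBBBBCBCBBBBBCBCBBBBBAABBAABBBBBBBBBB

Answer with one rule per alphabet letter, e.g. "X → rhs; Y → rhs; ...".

  step 3 ⇒ step 4: AABBAABBAABBAABBCBCBBBBB ⇒ CB·CB·BB·BB·CB·CB·BB·BB·CB·CB·BB·BB·CB·CB·BB·BB·AA·BB·AA·BB·BB·BB·BB·BB
    A ↦ CB
    B ↦ BB
    C ↦ AA

A->CB, B->BB, C->AA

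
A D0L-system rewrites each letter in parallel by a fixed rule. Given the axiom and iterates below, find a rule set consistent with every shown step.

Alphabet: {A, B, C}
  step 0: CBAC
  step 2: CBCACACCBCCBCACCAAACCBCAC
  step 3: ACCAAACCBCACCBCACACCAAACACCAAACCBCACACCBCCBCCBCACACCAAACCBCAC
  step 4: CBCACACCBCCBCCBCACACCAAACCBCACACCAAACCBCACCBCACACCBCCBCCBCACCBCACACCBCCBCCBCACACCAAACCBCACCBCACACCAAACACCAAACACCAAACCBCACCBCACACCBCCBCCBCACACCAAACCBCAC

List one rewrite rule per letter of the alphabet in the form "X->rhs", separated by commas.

A->CBC, B->CAA, C->AC

  step 3 ⇒ step 4: ACCAAACCBCACCBCACACCAAACACCAAACCBCACACCBCCBCCBCACACCAAACCBCAC ⇒ CBC·AC·AC·CBC·CBC·CBC·AC·AC·CAA·AC·CBC·AC·AC·CAA·AC·CBC·AC·CBC·AC·AC·CBC·CBC·CBC·AC·CBC·AC·AC·CBC·CBC·CBC·AC·AC·CAA·AC·CBC·AC·CBC·AC·AC·CAA·AC·AC·CAA·AC·AC·CAA·AC·CBC·AC·CBC·AC·AC·CBC·CBC·CBC·AC·AC·CAA·AC·CBC·AC
    A ↦ CBC
    B ↦ CAA
    C ↦ AC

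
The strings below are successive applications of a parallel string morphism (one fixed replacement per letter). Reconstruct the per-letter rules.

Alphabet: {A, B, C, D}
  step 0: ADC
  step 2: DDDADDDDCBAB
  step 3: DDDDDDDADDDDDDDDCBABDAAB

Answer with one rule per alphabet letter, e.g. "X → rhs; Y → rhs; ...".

A->DA, B->AB, C->CB, D->DD

  step 2 ⇒ step 3: DDDADDDDCBAB ⇒ DD·DD·DD·DA·DD·DD·DD·DD·CB·AB·DA·AB
    A ↦ DA
    B ↦ AB
    C ↦ CB
    D ↦ DD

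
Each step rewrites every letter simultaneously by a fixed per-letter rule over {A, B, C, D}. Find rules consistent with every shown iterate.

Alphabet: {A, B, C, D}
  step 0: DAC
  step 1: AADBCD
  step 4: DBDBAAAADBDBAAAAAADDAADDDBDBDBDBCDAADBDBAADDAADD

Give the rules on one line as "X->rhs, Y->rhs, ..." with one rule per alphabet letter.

A->DB, B->DD, C->CD, D->AA

  step 0 ⇒ step 1: DAC ⇒ AA·DB·CD
    A ↦ DB
    C ↦ CD
    D ↦ AA
    B ↦ DD  (constrained at step 1)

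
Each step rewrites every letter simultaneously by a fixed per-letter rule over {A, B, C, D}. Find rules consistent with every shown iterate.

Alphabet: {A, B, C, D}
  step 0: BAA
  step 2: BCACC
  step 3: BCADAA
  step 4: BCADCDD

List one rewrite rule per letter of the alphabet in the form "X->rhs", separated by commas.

A->D, B->BC, C->A, D->C

  step 3 ⇒ step 4: BCADAA ⇒ BC·A·D·C·D·D
    A ↦ D
    B ↦ BC
    C ↦ A
    D ↦ C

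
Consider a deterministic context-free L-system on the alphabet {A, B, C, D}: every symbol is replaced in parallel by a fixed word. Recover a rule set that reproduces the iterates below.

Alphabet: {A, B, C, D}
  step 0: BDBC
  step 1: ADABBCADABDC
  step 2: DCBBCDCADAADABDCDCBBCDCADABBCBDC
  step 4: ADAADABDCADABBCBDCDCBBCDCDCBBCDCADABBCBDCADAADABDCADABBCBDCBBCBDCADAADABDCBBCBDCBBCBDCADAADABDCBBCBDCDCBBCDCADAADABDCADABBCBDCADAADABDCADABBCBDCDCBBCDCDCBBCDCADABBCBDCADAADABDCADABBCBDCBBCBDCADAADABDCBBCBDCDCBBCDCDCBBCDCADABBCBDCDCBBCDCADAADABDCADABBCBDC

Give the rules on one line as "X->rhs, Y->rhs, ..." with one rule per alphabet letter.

A->DC, B->ADA, C->BDC, D->BBC

  step 1 ⇒ step 2: ADABBCADABDC ⇒ DC·BBC·DC·ADA·ADA·BDC·DC·BBC·DC·ADA·BBC·BDC
    A ↦ DC
    B ↦ ADA
    C ↦ BDC
    D ↦ BBC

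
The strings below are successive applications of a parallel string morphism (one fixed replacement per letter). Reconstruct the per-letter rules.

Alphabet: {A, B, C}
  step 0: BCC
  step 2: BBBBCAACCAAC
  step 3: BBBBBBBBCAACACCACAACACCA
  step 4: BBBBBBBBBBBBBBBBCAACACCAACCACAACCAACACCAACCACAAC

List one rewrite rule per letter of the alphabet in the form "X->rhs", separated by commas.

A->AC, B->BB, C->CA

  step 3 ⇒ step 4: BBBBBBBBCAACACCACAACACCA ⇒ BB·BB·BB·BB·BB·BB·BB·BB·CA·AC·AC·CA·AC·CA·CA·AC·CA·AC·AC·CA·AC·CA·CA·AC
    A ↦ AC
    B ↦ BB
    C ↦ CA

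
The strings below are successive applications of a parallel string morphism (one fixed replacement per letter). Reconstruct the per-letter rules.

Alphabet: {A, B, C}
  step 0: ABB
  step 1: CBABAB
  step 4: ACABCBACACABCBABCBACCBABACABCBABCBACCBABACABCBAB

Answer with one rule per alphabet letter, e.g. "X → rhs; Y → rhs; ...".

A->CB, B->AB, C->AC

  step 0 ⇒ step 1: ABB ⇒ CB·AB·AB
    A ↦ CB
    B ↦ AB
    C ↦ AC  (constrained at step 1)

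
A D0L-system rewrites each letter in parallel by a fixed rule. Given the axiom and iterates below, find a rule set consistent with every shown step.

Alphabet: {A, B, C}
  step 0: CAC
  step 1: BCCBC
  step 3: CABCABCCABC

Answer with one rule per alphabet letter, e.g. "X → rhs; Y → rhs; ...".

  step 0 ⇒ step 1: CAC ⇒ BC·C·BC
    A ↦ C
    C ↦ BC
    B ↦ A  (constrained at step 1)

A->C, B->A, C->BC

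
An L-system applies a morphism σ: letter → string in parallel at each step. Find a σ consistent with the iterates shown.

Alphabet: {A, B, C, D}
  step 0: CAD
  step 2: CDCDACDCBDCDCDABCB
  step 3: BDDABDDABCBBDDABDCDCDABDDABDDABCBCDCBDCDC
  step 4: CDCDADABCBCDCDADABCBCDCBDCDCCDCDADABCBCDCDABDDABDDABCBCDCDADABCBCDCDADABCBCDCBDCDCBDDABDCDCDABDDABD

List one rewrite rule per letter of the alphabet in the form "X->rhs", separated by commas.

  step 3 ⇒ step 4: BDDABDDABCBBDDABDCDCDABDDABDDABCBCDCBDCDC ⇒ CDC·DA·DA·BCB·CDC·DA·DA·BCB·CDC·BD·CDC·CDC·DA·DA·BCB·CDC·DA·BD·DA·BD·DA·BCB·CDC·DA·DA·BCB·CDC·DA·DA·BCB·CDC·BD·CDC·BD·DA·BD·CDC·DA·BD·DA·BD
    A ↦ BCB
    B ↦ CDC
    C ↦ BD
    D ↦ DA

A->BCB, B->CDC, C->BD, D->DA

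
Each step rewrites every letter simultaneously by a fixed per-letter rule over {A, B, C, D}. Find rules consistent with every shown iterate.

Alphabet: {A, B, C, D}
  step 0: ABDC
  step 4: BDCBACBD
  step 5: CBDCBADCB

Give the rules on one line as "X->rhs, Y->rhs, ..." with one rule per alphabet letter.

  step 4 ⇒ step 5: BDCBACBD ⇒ C·B·D·C·BA·D·C·B
    A ↦ BA
    B ↦ C
    C ↦ D
    D ↦ B

A->BA, B->C, C->D, D->B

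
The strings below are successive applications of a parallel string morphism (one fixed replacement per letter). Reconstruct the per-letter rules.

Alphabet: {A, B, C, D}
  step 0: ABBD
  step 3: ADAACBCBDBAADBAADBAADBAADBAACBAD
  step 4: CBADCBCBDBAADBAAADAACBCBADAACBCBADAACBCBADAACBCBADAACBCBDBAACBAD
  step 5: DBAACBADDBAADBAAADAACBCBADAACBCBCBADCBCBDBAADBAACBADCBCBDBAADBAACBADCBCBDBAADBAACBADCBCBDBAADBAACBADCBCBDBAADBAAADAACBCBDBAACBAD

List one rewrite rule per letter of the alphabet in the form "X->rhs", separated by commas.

A->CB, B->AA, C->DB, D->AD

  step 4 ⇒ step 5: CBADCBCBDBAADBAAADAACBCBADAACBCBADAACBCBADAACBCBADAACBCBDBAACBAD ⇒ DB·AA·CB·AD·DB·AA·DB·AA·AD·AA·CB·CB·AD·AA·CB·CB·CB·AD·CB·CB·DB·AA·DB·AA·CB·AD·CB·CB·DB·AA·DB·AA·CB·AD·CB·CB·DB·AA·DB·AA·CB·AD·CB·CB·DB·AA·DB·AA·CB·AD·CB·CB·DB·AA·DB·AA·AD·AA·CB·CB·DB·AA·CB·AD
    A ↦ CB
    B ↦ AA
    C ↦ DB
    D ↦ AD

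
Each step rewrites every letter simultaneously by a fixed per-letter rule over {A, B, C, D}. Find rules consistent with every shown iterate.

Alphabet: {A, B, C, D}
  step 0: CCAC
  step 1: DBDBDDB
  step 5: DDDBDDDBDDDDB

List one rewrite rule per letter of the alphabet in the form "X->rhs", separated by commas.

A->D, B->C, C->DB, D->A

  step 0 ⇒ step 1: CCAC ⇒ DB·DB·D·DB
    A ↦ D
    C ↦ DB
    B ↦ C  (constrained at step 1)
    D ↦ A  (constrained at step 1)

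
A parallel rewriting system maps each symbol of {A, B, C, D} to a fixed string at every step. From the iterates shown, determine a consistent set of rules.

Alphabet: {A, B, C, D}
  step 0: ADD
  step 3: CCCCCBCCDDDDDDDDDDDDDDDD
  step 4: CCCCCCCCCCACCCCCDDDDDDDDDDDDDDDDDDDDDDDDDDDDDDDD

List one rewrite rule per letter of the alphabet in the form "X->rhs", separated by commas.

  step 3 ⇒ step 4: CCCCCBCCDDDDDDDDDDDDDDDD ⇒ CC·CC·CC·CC·CC·AC·CC·CC·DD·DD·DD·DD·DD·DD·DD·DD·DD·DD·DD·DD·DD·DD·DD·DD
    B ↦ AC
    C ↦ CC
    D ↦ DD
    A ↦ CB  (constrained at step 0)

A->CB, B->AC, C->CC, D->DD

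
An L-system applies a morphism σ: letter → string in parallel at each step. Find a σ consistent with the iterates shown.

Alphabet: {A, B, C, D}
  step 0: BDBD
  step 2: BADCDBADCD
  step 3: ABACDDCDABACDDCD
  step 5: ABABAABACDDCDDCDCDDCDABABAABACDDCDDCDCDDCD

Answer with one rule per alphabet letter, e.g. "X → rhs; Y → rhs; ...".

  step 2 ⇒ step 3: BADCDBADCD ⇒ A·BA·CD·D·CD·A·BA·CD·D·CD
    A ↦ BA
    B ↦ A
    C ↦ D
    D ↦ CD

A->BA, B->A, C->D, D->CD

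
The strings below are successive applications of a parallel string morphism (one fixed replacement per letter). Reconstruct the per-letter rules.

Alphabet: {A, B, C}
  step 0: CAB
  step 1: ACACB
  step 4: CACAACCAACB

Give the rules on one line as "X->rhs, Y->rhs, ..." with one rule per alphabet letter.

  step 0 ⇒ step 1: CAB ⇒ A·C·ACB
    A ↦ C
    B ↦ ACB
    C ↦ A

A->C, B->ACB, C->A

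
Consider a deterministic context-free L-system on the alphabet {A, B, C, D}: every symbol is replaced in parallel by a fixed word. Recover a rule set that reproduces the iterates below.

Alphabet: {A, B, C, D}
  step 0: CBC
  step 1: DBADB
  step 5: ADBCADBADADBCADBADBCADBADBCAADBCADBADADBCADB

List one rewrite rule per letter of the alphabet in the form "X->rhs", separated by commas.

  step 0 ⇒ step 1: CBC ⇒ DB·A·DB
    B ↦ A
    C ↦ DB
    A ↦ AD  (constrained at step 1)
    D ↦ BC  (constrained at step 1)

A->AD, B->A, C->DB, D->BC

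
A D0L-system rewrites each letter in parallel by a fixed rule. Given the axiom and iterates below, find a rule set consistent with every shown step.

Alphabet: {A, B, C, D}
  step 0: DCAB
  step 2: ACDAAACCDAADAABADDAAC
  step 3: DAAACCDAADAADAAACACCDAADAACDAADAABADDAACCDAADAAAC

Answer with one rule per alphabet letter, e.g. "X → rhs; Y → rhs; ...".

A->DAA, B->BAD, C->AC, D->C

  step 2 ⇒ step 3: ACDAAACCDAADAABADDAAC ⇒ DAA·AC·C·DAA·DAA·DAA·AC·AC·C·DAA·DAA·C·DAA·DAA·BAD·DAA·C·C·DAA·DAA·AC
    A ↦ DAA
    B ↦ BAD
    C ↦ AC
    D ↦ C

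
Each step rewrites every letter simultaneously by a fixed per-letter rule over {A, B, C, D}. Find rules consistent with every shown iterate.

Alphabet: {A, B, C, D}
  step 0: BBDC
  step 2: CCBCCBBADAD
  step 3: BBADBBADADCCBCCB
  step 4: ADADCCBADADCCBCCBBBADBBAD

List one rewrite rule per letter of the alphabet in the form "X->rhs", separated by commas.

A->C, B->AD, C->B, D->CB

  step 3 ⇒ step 4: BBADBBADADCCBCCB ⇒ AD·AD·C·CB·AD·AD·C·CB·C·CB·B·B·AD·B·B·AD
    A ↦ C
    B ↦ AD
    C ↦ B
    D ↦ CB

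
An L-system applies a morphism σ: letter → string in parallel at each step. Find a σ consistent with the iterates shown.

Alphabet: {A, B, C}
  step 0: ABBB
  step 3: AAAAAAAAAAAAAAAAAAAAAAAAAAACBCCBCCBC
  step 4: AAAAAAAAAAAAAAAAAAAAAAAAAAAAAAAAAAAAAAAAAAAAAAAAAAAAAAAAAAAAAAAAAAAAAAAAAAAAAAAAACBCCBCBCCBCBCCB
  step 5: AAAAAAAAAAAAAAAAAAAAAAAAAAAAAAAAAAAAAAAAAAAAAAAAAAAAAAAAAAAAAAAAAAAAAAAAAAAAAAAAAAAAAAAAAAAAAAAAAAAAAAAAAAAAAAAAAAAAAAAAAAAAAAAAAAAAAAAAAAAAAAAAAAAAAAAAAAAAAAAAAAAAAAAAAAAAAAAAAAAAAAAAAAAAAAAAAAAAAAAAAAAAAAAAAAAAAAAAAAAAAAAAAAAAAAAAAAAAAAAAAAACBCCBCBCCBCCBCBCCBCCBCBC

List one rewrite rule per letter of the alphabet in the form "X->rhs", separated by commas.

A->AAA, B->C, C->CB

  step 4 ⇒ step 5: AAAAAAAAAAAAAAAAAAAAAAAAAAAAAAAAAAAAAAAAAAAAAAAAAAAAAAAAAAAAAAAAAAAAAAAAAAAAAAAAACBCCBCBCCBCBCCB ⇒ AAA·AAA·AAA·AAA·AAA·AAA·AAA·AAA·AAA·AAA·AAA·AAA·AAA·AAA·AAA·AAA·AAA·AAA·AAA·AAA·AAA·AAA·AAA·AAA·AAA·AAA·AAA·AAA·AAA·AAA·AAA·AAA·AAA·AAA·AAA·AAA·AAA·AAA·AAA·AAA·AAA·AAA·AAA·AAA·AAA·AAA·AAA·AAA·AAA·AAA·AAA·AAA·AAA·AAA·AAA·AAA·AAA·AAA·AAA·AAA·AAA·AAA·AAA·AAA·AAA·AAA·AAA·AAA·AAA·AAA·AAA·AAA·AAA·AAA·AAA·AAA·AAA·AAA·AAA·AAA·AAA·CB·C·CB·CB·C·CB·C·CB·CB·C·CB·C·CB·CB·C
    A ↦ AAA
    B ↦ C
    C ↦ CB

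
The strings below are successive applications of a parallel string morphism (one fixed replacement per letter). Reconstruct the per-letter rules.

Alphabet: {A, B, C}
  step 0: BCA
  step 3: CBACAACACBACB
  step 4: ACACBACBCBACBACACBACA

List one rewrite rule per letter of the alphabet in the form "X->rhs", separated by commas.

A->CB, B->CA, C->A

  step 3 ⇒ step 4: CBACAACACBACB ⇒ A·CA·CB·A·CB·CB·A·CB·A·CA·CB·A·CA
    A ↦ CB
    B ↦ CA
    C ↦ A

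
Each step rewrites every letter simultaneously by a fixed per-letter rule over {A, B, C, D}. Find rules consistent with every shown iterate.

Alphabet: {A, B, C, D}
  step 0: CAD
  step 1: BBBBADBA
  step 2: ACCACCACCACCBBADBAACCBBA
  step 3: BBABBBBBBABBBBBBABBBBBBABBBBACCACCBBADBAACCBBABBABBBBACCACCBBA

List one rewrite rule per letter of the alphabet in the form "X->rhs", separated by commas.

  step 2 ⇒ step 3: ACCACCACCACCBBADBAACCBBA ⇒ BBA·BB·BB·BBA·BB·BB·BBA·BB·BB·BBA·BB·BB·ACC·ACC·BBA·DBA·ACC·BBA·BBA·BB·BB·ACC·ACC·BBA
    A ↦ BBA
    B ↦ ACC
    C ↦ BB
    D ↦ DBA

A->BBA, B->ACC, C->BB, D->DBA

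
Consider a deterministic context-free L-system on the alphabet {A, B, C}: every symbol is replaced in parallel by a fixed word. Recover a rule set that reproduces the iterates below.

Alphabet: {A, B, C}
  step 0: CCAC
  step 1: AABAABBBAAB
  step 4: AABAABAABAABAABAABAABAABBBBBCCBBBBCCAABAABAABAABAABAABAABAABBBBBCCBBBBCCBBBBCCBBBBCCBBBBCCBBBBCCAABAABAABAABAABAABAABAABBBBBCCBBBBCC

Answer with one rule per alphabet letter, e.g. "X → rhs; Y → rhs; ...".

A->BB, B->CC, C->AAB

  step 0 ⇒ step 1: CCAC ⇒ AAB·AAB·BB·AAB
    A ↦ BB
    C ↦ AAB
    B ↦ CC  (constrained at step 1)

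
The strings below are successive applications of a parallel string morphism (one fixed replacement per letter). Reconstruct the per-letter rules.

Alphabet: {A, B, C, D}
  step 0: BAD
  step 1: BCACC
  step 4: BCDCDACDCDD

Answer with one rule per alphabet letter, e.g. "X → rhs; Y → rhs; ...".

  step 0 ⇒ step 1: BAD ⇒ BC·AC·C
    A ↦ AC
    B ↦ BC
    D ↦ C
    C ↦ D  (constrained at step 1)

A->AC, B->BC, C->D, D->C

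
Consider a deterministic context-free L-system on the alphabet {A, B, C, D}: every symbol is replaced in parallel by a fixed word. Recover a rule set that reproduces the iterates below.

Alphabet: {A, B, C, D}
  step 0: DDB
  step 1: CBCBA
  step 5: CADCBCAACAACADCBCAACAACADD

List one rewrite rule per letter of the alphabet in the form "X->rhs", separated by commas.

A->D, B->A, C->CA, D->CB

  step 0 ⇒ step 1: DDB ⇒ CB·CB·A
    B ↦ A
    D ↦ CB
    A ↦ D  (constrained at step 1)
    C ↦ CA  (constrained at step 1)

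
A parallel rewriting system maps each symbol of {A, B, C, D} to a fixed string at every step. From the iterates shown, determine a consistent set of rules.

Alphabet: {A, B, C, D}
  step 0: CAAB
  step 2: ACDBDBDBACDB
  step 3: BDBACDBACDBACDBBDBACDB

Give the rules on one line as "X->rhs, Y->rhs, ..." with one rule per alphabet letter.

A->B, B->DB, C->DB, D->AC

  step 2 ⇒ step 3: ACDBDBDBACDB ⇒ B·DB·AC·DB·AC·DB·AC·DB·B·DB·AC·DB
    A ↦ B
    B ↦ DB
    C ↦ DB
    D ↦ AC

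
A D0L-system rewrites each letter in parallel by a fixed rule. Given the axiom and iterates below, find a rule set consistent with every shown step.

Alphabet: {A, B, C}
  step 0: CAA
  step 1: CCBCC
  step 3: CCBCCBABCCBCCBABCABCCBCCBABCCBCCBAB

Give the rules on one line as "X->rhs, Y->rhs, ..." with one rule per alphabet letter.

  step 0 ⇒ step 1: CAA ⇒ CCB·C·C
    A ↦ C
    C ↦ CCB
    B ↦ AB  (constrained at step 1)

A->C, B->AB, C->CCB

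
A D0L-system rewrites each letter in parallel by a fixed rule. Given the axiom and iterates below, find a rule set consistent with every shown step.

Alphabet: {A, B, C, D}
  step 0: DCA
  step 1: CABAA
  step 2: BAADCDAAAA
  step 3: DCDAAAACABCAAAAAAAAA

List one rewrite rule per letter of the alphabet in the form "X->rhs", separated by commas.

  step 2 ⇒ step 3: BAADCDAAAA ⇒ DCD·AA·AA·CA·B·CA·AA·AA·AA·AA
    A ↦ AA
    B ↦ DCD
    C ↦ B
    D ↦ CA

A->AA, B->DCD, C->B, D->CA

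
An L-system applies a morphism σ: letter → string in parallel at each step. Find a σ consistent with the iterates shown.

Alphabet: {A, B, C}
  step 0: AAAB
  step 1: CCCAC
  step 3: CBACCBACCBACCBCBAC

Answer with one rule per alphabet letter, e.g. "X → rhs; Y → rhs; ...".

A->C, B->AC, C->CB

  step 0 ⇒ step 1: AAAB ⇒ C·C·C·AC
    A ↦ C
    B ↦ AC
    C ↦ CB  (constrained at step 1)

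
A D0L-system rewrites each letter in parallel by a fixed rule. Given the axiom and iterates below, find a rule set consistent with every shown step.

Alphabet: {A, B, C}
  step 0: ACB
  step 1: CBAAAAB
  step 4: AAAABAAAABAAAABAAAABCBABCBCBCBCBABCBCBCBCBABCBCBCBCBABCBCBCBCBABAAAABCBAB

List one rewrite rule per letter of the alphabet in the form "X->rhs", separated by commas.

  step 0 ⇒ step 1: ACB ⇒ CB·AAA·AB
    A ↦ CB
    B ↦ AB
    C ↦ AAA

A->CB, B->AB, C->AAA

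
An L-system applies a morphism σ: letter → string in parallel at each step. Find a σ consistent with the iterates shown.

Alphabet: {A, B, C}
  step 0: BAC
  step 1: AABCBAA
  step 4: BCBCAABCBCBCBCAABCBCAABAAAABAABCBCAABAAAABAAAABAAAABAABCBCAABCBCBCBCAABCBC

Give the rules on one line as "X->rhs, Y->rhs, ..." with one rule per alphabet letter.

  step 0 ⇒ step 1: BAC ⇒ AA·BC·BAA
    A ↦ BC
    B ↦ AA
    C ↦ BAA

A->BC, B->AA, C->BAA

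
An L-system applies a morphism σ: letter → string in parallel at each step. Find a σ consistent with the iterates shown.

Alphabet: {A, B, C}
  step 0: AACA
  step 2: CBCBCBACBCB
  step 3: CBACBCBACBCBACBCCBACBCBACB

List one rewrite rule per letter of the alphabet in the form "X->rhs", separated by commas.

  step 2 ⇒ step 3: CBCBCBACBCB ⇒ CB·ACB·CB·ACB·CB·ACB·C·CB·ACB·CB·ACB
    A ↦ C
    B ↦ ACB
    C ↦ CB

A->C, B->ACB, C->CB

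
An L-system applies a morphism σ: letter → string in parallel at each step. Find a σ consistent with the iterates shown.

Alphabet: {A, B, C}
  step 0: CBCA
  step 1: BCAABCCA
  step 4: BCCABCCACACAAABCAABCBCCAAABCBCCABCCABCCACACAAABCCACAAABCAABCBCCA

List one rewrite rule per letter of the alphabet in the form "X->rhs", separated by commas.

  step 0 ⇒ step 1: CBCA ⇒ BC·AA·BC·CA
    A ↦ CA
    B ↦ AA
    C ↦ BC

A->CA, B->AA, C->BC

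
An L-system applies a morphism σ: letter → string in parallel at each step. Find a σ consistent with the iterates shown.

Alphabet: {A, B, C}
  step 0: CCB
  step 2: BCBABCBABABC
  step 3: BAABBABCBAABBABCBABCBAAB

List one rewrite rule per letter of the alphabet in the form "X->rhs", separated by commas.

A->BC, B->BA, C->AB

  step 2 ⇒ step 3: BCBABCBABABC ⇒ BA·AB·BA·BC·BA·AB·BA·BC·BA·BC·BA·AB
    A ↦ BC
    B ↦ BA
    C ↦ AB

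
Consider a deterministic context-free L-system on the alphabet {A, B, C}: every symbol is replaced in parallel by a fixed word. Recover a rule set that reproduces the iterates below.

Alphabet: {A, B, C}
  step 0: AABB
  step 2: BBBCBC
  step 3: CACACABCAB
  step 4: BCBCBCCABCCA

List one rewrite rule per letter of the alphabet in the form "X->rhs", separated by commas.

A->C, B->CA, C->B

  step 3 ⇒ step 4: CACACABCAB ⇒ B·C·B·C·B·C·CA·B·C·CA
    A ↦ C
    B ↦ CA
    C ↦ B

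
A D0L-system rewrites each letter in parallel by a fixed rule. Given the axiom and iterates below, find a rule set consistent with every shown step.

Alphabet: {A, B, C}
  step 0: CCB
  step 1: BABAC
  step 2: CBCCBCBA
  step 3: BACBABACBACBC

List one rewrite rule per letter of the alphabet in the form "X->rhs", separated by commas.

A->BC, B->C, C->BA

  step 2 ⇒ step 3: CBCCBCBA ⇒ BA·C·BA·BA·C·BA·C·BC
    A ↦ BC
    B ↦ C
    C ↦ BA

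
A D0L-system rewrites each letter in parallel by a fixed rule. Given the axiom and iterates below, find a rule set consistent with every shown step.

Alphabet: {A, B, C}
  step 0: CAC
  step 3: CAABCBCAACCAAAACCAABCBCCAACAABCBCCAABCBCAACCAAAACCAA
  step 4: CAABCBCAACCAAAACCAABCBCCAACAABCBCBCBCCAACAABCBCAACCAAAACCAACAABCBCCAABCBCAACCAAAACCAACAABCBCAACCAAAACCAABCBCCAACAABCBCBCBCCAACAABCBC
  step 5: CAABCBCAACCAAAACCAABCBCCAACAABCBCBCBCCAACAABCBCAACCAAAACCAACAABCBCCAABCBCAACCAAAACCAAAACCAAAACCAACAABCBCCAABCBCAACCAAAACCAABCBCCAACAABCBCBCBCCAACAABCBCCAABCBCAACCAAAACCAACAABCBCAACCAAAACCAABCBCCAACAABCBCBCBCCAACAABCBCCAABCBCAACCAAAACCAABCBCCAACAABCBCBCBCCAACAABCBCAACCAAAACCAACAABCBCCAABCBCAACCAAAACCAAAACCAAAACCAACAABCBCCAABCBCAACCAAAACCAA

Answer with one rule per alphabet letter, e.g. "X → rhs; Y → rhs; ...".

A->BC, B->AAC, C->CAA

  step 4 ⇒ step 5: CAABCBCAACCAAAACCAABCBCCAACAABCBCBCBCCAACAABCBCAACCAAAACCAACAABCBCCAABCBCAACCAAAACCAACAABCBCAACCAAAACCAABCBCCAACAABCBCBCBCCAACAABCBC ⇒ CAA·BC·BC·AAC·CAA·AAC·CAA·BC·BC·CAA·CAA·BC·BC·BC·BC·CAA·CAA·BC·BC·AAC·CAA·AAC·CAA·CAA·BC·BC·CAA·BC·BC·AAC·CAA·AAC·CAA·AAC·CAA·AAC·CAA·CAA·BC·BC·CAA·BC·BC·AAC·CAA·AAC·CAA·BC·BC·CAA·CAA·BC·BC·BC·BC·CAA·CAA·BC·BC·CAA·BC·BC·AAC·CAA·AAC·CAA·CAA·BC·BC·AAC·CAA·AAC·CAA·BC·BC·CAA·CAA·BC·BC·BC·BC·CAA·CAA·BC·BC·CAA·BC·BC·AAC·CAA·AAC·CAA·BC·BC·CAA·CAA·BC·BC·BC·BC·CAA·CAA·BC·BC·AAC·CAA·AAC·CAA·CAA·BC·BC·CAA·BC·BC·AAC·CAA·AAC·CAA·AAC·CAA·AAC·CAA·CAA·BC·BC·CAA·BC·BC·AAC·CAA·AAC·CAA
    A ↦ BC
    B ↦ AAC
    C ↦ CAA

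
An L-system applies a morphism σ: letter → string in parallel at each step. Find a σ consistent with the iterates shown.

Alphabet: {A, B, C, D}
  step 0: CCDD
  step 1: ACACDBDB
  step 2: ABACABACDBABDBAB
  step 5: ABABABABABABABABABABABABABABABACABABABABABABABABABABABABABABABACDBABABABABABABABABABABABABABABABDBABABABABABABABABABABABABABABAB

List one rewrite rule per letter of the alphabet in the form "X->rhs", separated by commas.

  step 1 ⇒ step 2: ACACDBDB ⇒ AB·AC·AB·AC·DB·AB·DB·AB
    A ↦ AB
    B ↦ AB
    C ↦ AC
    D ↦ DB

A->AB, B->AB, C->AC, D->DB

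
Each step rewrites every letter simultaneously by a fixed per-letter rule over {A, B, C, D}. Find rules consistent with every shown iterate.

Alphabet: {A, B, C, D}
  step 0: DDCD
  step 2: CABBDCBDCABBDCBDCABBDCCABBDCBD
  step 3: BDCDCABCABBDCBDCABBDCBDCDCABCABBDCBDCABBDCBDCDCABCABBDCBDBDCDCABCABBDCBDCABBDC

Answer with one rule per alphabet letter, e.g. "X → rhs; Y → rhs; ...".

A->CD, B->CAB, C->BD, D->BDC

  step 2 ⇒ step 3: CABBDCBDCABBDCBDCABBDCCABBDCBD ⇒ BD·CD·CAB·CAB·BDC·BD·CAB·BDC·BD·CD·CAB·CAB·BDC·BD·CAB·BDC·BD·CD·CAB·CAB·BDC·BD·BD·CD·CAB·CAB·BDC·BD·CAB·BDC
    A ↦ CD
    B ↦ CAB
    C ↦ BD
    D ↦ BDC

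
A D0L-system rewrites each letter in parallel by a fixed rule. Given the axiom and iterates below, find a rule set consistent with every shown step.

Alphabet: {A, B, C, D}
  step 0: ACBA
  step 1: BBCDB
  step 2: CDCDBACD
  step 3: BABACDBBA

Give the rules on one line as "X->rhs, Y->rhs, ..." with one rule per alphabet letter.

  step 2 ⇒ step 3: CDCDBACD ⇒ B·A·B·A·CD·B·B·A
    A ↦ B
    B ↦ CD
    C ↦ B
    D ↦ A

A->B, B->CD, C->B, D->A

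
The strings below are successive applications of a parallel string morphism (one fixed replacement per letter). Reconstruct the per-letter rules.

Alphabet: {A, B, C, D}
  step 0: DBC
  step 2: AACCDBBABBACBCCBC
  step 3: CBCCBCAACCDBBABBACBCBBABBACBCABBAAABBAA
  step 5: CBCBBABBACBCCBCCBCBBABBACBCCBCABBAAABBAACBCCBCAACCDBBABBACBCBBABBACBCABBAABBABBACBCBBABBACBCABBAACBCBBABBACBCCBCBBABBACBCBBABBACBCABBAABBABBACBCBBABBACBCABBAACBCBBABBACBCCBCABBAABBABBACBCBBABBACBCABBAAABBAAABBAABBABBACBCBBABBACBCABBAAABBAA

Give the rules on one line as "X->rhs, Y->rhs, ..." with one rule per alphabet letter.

A->CBC, B->BBA, C->A, D->CCD

  step 2 ⇒ step 3: AACCDBBABBACBCCBC ⇒ CBC·CBC·A·A·CCD·BBA·BBA·CBC·BBA·BBA·CBC·A·BBA·A·A·BBA·A
    A ↦ CBC
    B ↦ BBA
    C ↦ A
    D ↦ CCD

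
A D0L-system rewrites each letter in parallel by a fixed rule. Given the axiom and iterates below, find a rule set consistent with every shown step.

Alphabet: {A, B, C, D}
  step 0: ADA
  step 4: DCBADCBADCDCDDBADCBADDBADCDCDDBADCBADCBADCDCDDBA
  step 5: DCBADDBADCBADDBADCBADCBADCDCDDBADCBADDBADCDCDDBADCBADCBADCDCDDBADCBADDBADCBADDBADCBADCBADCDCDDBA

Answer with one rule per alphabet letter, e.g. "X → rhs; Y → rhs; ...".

  step 4 ⇒ step 5: DCBADCBADCDCDDBADCBADDBADCDCDDBADCBADCBADCDCDDBA ⇒ DC·BA·DD·BA·DC·BA·DD·BA·DC·BA·DC·BA·DC·DC·DD·BA·DC·BA·DD·BA·DC·DC·DD·BA·DC·BA·DC·BA·DC·DC·DD·BA·DC·BA·DD·BA·DC·BA·DD·BA·DC·BA·DC·BA·DC·DC·DD·BA
    A ↦ BA
    B ↦ DD
    C ↦ BA
    D ↦ DC

A->BA, B->DD, C->BA, D->DC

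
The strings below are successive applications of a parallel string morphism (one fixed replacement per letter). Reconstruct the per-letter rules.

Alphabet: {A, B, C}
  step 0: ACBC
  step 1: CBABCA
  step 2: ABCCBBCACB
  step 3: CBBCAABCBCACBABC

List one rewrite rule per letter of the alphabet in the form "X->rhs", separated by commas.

  step 2 ⇒ step 3: ABCCBBCACB ⇒ CB·BC·A·A·BC·BC·A·CB·A·BC
    A ↦ CB
    B ↦ BC
    C ↦ A

A->CB, B->BC, C->A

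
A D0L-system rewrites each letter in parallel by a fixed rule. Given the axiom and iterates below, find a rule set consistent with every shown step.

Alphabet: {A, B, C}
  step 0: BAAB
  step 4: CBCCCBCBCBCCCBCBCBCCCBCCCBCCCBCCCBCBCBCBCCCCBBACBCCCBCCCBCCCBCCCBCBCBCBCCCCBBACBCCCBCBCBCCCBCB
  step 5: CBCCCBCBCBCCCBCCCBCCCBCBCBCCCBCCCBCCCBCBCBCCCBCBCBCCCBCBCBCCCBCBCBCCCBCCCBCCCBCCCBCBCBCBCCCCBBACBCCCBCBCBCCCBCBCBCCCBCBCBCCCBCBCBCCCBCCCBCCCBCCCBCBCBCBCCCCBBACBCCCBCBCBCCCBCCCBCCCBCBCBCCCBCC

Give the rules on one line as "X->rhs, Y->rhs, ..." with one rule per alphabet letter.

  step 4 ⇒ step 5: CBCCCBCBCBCCCBCBCBCCCBCCCBCCCBCCCBCBCBCBCCCCBBACBCCCBCCCBCCCBCCCBCBCBCBCCCCBBACBCCCBCBCBCCCBCB ⇒ CB·CC·CB·CB·CB·CC·CB·CC·CB·CC·CB·CB·CB·CC·CB·CC·CB·CC·CB·CB·CB·CC·CB·CB·CB·CC·CB·CB·CB·CC·CB·CB·CB·CC·CB·CC·CB·CC·CB·CC·CB·CB·CB·CB·CC·CC·BBA·CB·CC·CB·CB·CB·CC·CB·CB·CB·CC·CB·CB·CB·CC·CB·CB·CB·CC·CB·CC·CB·CC·CB·CC·CB·CB·CB·CB·CC·CC·BBA·CB·CC·CB·CB·CB·CC·CB·CC·CB·CC·CB·CB·CB·CC·CB·CC
    A ↦ BBA
    B ↦ CC
    C ↦ CB

A->BBA, B->CC, C->CB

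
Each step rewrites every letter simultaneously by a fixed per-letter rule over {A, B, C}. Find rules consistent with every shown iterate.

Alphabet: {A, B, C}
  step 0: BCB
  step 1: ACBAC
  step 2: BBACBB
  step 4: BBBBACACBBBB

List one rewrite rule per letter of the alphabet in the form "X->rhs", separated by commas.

  step 1 ⇒ step 2: ACBAC ⇒ B·B·AC·B·B
    A ↦ B
    B ↦ AC
    C ↦ B

A->B, B->AC, C->B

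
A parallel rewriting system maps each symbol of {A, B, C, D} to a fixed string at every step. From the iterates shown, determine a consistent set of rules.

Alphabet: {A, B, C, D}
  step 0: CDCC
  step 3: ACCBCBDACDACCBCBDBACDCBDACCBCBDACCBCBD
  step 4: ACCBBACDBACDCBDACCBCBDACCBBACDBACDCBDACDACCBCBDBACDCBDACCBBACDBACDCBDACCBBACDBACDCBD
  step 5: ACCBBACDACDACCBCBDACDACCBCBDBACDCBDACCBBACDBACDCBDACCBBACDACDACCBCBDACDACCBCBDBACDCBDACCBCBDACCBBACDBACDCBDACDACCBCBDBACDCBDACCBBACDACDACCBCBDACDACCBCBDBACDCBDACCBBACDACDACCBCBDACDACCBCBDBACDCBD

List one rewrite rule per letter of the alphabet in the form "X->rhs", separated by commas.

  step 4 ⇒ step 5: ACCBBACDBACDCBDACCBCBDACCBBACDBACDCBDACDACCBCBDBACDCBDACCBBACDBACDCBDACCBBACDBACDCBD ⇒ ACC·B·B·ACD·ACD·ACC·B·CBD·ACD·ACC·B·CBD·B·ACD·CBD·ACC·B·B·ACD·B·ACD·CBD·ACC·B·B·ACD·ACD·ACC·B·CBD·ACD·ACC·B·CBD·B·ACD·CBD·ACC·B·CBD·ACC·B·B·ACD·B·ACD·CBD·ACD·ACC·B·CBD·B·ACD·CBD·ACC·B·B·ACD·ACD·ACC·B·CBD·ACD·ACC·B·CBD·B·ACD·CBD·ACC·B·B·ACD·ACD·ACC·B·CBD·ACD·ACC·B·CBD·B·ACD·CBD
    A ↦ ACC
    B ↦ ACD
    C ↦ B
    D ↦ CBD

A->ACC, B->ACD, C->B, D->CBD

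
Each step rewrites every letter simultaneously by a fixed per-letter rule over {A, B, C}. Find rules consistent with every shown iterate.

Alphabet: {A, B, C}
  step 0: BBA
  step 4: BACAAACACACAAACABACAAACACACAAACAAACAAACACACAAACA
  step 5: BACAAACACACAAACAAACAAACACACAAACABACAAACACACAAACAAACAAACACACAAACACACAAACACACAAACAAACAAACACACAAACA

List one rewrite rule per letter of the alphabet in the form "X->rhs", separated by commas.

  step 4 ⇒ step 5: BACAAACACACAAACABACAAACACACAAACAAACAAACACACAAACA ⇒ BA·CA·AA·CA·CA·CA·AA·CA·AA·CA·AA·CA·CA·CA·AA·CA·BA·CA·AA·CA·CA·CA·AA·CA·AA·CA·AA·CA·CA·CA·AA·CA·CA·CA·AA·CA·CA·CA·AA·CA·AA·CA·AA·CA·CA·CA·AA·CA
    A ↦ CA
    B ↦ BA
    C ↦ AA

A->CA, B->BA, C->AA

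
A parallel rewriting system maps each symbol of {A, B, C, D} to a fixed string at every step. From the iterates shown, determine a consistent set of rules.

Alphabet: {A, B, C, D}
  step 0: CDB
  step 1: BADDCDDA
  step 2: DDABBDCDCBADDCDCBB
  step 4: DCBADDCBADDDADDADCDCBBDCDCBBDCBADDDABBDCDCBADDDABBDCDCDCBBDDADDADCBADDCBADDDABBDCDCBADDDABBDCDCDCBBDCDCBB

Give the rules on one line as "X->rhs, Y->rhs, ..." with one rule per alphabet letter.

A->BB, B->DDA, C->BAD, D->DC

  step 1 ⇒ step 2: BADDCDDA ⇒ DDA·BB·DC·DC·BAD·DC·DC·BB
    A ↦ BB
    B ↦ DDA
    C ↦ BAD
    D ↦ DC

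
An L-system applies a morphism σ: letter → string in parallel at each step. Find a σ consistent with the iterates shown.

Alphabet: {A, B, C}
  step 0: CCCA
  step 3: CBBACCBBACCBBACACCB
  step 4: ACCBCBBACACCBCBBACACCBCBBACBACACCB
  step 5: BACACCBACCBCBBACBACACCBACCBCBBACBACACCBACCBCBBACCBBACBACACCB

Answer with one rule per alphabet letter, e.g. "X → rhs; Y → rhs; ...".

  step 4 ⇒ step 5: ACCBCBBACACCBCBBACACCBCBBACBACACCB ⇒ B·AC·AC·CB·AC·CB·CB·B·AC·B·AC·AC·CB·AC·CB·CB·B·AC·B·AC·AC·CB·AC·CB·CB·B·AC·CB·B·AC·B·AC·AC·CB
    A ↦ B
    B ↦ CB
    C ↦ AC

A->B, B->CB, C->AC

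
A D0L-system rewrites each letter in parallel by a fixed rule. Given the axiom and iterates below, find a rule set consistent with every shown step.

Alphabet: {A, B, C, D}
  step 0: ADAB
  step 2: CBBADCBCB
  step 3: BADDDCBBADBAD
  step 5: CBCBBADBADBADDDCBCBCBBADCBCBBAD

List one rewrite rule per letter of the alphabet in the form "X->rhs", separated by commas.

A->D, B->D, C->BA, D->CB

  step 2 ⇒ step 3: CBBADCBCB ⇒ BA·D·D·D·CB·BA·D·BA·D
    A ↦ D
    B ↦ D
    C ↦ BA
    D ↦ CB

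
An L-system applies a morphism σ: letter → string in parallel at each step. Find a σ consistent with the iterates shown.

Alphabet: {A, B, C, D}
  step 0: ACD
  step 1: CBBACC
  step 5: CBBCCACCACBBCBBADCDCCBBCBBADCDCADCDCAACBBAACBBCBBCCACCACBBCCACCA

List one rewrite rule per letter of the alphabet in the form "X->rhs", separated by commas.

A->CBB, B->DC, C->A, D->CC

  step 0 ⇒ step 1: ACD ⇒ CBB·A·CC
    A ↦ CBB
    C ↦ A
    D ↦ CC
    B ↦ DC  (constrained at step 1)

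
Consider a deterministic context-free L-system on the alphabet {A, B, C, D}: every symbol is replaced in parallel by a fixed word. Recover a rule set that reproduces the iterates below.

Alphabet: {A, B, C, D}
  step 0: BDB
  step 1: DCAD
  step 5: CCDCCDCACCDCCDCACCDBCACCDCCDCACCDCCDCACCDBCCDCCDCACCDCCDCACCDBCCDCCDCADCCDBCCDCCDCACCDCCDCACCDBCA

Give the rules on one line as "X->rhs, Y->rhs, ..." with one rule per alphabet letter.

  step 0 ⇒ step 1: BDB ⇒ D·CA·D
    B ↦ D
    D ↦ CA
    A ↦ B  (constrained at step 1)
    C ↦ CCD  (constrained at step 1)

A->B, B->D, C->CCD, D->CA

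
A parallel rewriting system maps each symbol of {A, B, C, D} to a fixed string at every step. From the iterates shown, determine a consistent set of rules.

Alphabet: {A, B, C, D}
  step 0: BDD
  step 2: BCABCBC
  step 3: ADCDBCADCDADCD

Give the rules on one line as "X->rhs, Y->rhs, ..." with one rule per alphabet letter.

  step 2 ⇒ step 3: BCABCBC ⇒ AD·CD·BC·AD·CD·AD·CD
    A ↦ BC
    B ↦ AD
    C ↦ CD
    D ↦ A  (constrained at step 0)

A->BC, B->AD, C->CD, D->A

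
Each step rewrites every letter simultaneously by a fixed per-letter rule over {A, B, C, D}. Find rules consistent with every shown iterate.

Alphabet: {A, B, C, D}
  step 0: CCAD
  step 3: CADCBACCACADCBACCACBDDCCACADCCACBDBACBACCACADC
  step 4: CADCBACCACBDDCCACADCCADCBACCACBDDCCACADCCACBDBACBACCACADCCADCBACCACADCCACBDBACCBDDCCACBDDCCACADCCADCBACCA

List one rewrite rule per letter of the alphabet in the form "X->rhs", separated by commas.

  step 3 ⇒ step 4: CADCBACCACADCBACCACBDDCCACADCCACBDBACBACCACADC ⇒ CA·DC·BAC·CA·CBD·DC·CA·CA·DC·CA·DC·BAC·CA·CBD·DC·CA·CA·DC·CA·CBD·BAC·BAC·CA·CA·DC·CA·DC·BAC·CA·CA·DC·CA·CBD·BAC·CBD·DC·CA·CBD·DC·CA·CA·DC·CA·DC·BAC·CA
    A ↦ DC
    B ↦ CBD
    C ↦ CA
    D ↦ BAC

A->DC, B->CBD, C->CA, D->BAC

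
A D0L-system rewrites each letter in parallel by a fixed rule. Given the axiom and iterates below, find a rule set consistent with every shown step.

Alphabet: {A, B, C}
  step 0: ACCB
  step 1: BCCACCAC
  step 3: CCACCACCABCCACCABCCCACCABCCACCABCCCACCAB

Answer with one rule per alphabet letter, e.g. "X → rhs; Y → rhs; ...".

  step 0 ⇒ step 1: ACCB ⇒ B·CCA·CCA·C
    A ↦ B
    B ↦ C
    C ↦ CCA

A->B, B->C, C->CCA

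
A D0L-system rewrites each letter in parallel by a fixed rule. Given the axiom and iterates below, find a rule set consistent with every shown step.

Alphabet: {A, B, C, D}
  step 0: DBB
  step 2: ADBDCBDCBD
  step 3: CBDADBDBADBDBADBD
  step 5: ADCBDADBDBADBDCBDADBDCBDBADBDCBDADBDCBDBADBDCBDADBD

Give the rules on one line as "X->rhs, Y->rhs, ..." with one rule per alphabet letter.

A->C, B->AD, C->B, D->BD

  step 2 ⇒ step 3: ADBDCBDCBD ⇒ C·BD·AD·BD·B·AD·BD·B·AD·BD
    A ↦ C
    B ↦ AD
    C ↦ B
    D ↦ BD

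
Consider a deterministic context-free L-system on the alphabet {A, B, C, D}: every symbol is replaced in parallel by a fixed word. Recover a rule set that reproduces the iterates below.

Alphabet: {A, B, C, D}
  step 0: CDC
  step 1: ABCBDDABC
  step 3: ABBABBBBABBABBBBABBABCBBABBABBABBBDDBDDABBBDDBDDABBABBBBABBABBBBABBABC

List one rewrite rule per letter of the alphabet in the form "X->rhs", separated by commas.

  step 0 ⇒ step 1: CDC ⇒ ABC·BDD·ABC
    C ↦ ABC
    D ↦ BDD
    A ↦ BB  (constrained at step 1)
    B ↦ ABB  (constrained at step 1)

A->BB, B->ABB, C->ABC, D->BDD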